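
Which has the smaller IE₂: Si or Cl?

IE_2 is the cost of taking one more electron from the +1 cation: Si⁺ still has 3 valence electrons; Cl⁺ still has 6 valence electrons.
All are still removing valence electrons, so compare the +1 ions as you would atoms: IE_2 generally rises across a period (higher Z_eff) and falls down a group (larger shell), subject to the usual subshell exceptions.
Valence configurations: Si⁺ [Ne]3s²3p¹, Cl⁺ [Ne]3s²3p⁴.
The numbers (kJ/mol): Si 1577, Cl 2298.
Overall IE_2 order: Si < Cl.

Si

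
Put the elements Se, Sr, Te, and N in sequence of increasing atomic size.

N is in period 2, group 15; Se is in period 4, group 16; Sr is in period 5, group 2; Te is in period 5, group 16.
Atomic radius shrinks across a period as nuclear charge pulls the same shell inward, and grows down a group as new shells are added.
Here both period and group differ, so the two effects have to be weighed against each other.
Se > N: the two effects oppose for this pair; the down-group effect wins (116 vs 71 pm).
Te > Se: Te sits below Se in group 16, so the down-group effect alone puts Te larger.
Sr > Te: both are in period 5; the period trend gives Sr the larger value.
For reference (pm): N 71, Se 116, Sr 185, Te 136.
So from smallest to largest: N < Se < Te < Sr.

N < Se < Te < Sr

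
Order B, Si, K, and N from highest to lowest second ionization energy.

K > N > B > Si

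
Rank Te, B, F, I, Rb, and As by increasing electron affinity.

B < Rb < As < Te < I < F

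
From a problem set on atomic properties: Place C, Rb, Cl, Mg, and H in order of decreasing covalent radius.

Rb > Mg > Cl > C > H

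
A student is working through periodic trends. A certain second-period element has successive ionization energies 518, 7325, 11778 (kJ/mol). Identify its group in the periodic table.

Group 1

Look for the largest jump between consecutive ionization energies: IE2/IE1 ≈ 14.1, far larger than any earlier ratio.
That jump marks the point where a core electron is being removed. So the atom has 1 valence electron.
A main-group element with 1 valence electron is in group 1.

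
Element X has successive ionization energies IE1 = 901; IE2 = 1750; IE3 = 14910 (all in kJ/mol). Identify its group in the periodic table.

Group 2

Look for the largest jump between consecutive ionization energies: IE3/IE2 ≈ 8.5, far larger than any earlier ratio.
That jump marks the point where a core electron is being removed. So the atom has 2 valence electrons.
A main-group element with 2 valence electrons is in group 2.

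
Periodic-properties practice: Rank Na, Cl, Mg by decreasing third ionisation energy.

Mg > Na > Cl

IE_3 is the cost of taking one more electron from the +2 cation: Na²⁺ is already 1 electron into the core; Cl²⁺ still has 5 valence electrons; Mg²⁺ is the bare [Ne] core.
Core electrons are held far more tightly than valence electrons, so Na and Mg top the IE_3 order.
Approximate IE_3 values (kJ/mol): Na 6910, Cl 3822, Mg 7733.
Putting it together, IE_3: Cl < Na < Mg.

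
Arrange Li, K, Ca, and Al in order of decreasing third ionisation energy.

Li, Ca, K, Al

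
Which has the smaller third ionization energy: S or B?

The third ionization energy removes an electron from the +2 ion. For each element: S²⁺ still has 4 valence electrons; B²⁺ still has 1 valence electron.
All are still removing valence electrons, so compare the +2 ions as you would atoms: IE_3 generally rises across a period (higher Z_eff) and falls down a group (larger shell), subject to the usual subshell exceptions.
Valence configurations: S²⁺ [Ne]3s²3p², B²⁺ [He]2s¹.
Approximate IE_3 values (kJ/mol): S 3357, B 3660.
So the third ionization energies run S < B.

S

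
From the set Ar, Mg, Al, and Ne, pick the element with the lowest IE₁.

Al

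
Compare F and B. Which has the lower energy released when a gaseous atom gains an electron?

B is in period 2, group 13; F is in period 2, group 17.
Electron affinity generally becomes more exothermic across a period toward the halogens and less exothermic down a group.
All lie in period 2, so electron affinity increases left to right.
So B has the lower energy released when a gaseous atom gains an electron (B < F).

B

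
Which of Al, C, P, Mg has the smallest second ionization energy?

The second ionization energy removes an electron from the +1 ion. For each element: Al⁺ still has 2 valence electrons; C⁺ still has 3 valence electrons; P⁺ still has 4 valence electrons; Mg⁺ still has 1 valence electron.
All are still removing valence electrons, so compare the +1 ions as you would atoms: IE_2 generally rises across a period (higher Z_eff) and falls down a group (larger shell), subject to the usual subshell exceptions.
Valence configurations: Al⁺ [Ne]3s², C⁺ [He]2s²2p¹, P⁺ [Ne]3s²3p², Mg⁺ [Ne]3s¹.
Approximate IE_2 values (kJ/mol): Al 1817, C 2353, P 1907, Mg 1451.
Overall IE_2 order: Mg < Al < P < C.

Mg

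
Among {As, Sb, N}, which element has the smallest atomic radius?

N

N is in period 2, group 15; As is in period 4, group 15; Sb is in period 5, group 15.
Atomic radius shrinks across a period as nuclear charge pulls the same shell inward, and grows down a group as new shells are added.
All are in group 15, so atomic radius increases down the group.
The smallest atomic radius among these belongs to N.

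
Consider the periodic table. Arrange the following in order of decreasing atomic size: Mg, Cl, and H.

Mg > Cl > H

H is in period 1, group 1; Mg is in period 3, group 2; Cl is in period 3, group 17.
Atomic radius shrinks across a period as nuclear charge pulls the same shell inward, and grows down a group as new shells are added.
Here both period and group differ, so the two effects have to be weighed against each other.
Cl > H: period and group pull opposite ways; the down-group shift dominates (99 vs 32 pm).
Mg > Cl: both are in period 3; the period trend gives Mg the larger value.
For reference (pm): H 32, Mg 139, Cl 99.
So from largest to smallest: Mg > Cl > H.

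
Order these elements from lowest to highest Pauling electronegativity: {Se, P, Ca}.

Ca < P < Se

P is in period 3, group 15; Ca is in period 4, group 2; Se is in period 4, group 16.
Electronegativity increases across a period and decreases down a group, tracking effective nuclear charge and atomic size.
These span different periods and groups, so the two trends combine.
P > Ca: both effects reinforce here, so P is clearly the higher of the two.
Se > P: period and group pull opposite ways; the across-period shift dominates (2.55 vs 2.19).
For reference (Pauling): P 2.19, Ca 1.00, Se 2.55.
So from lowest to highest: Ca < P < Se.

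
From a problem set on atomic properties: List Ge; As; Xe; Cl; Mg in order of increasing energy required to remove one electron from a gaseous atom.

Mg, Ge, As, Xe, Cl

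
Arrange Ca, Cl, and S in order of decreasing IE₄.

Ca > Cl > S

The fourth ionization energy removes an electron from the +3 ion. For each element: Ca³⁺ is already 1 electron into the core; Cl³⁺ still has 4 valence electrons; S³⁺ still has 3 valence electrons.
Breaking into a closed-shell core is much more expensive than removing a leftover valence electron — Ca has the largest IE_4 here.
Valence configurations: Cl³⁺ [Ne]3s²3p², S³⁺ [Ne]3s²3p¹.
Tabulated IE_4 (kJ/mol): Ca 6491, Cl 5159, S 4556.
So the fourth ionization energies run S < Cl < Ca.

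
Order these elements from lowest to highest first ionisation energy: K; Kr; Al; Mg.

K < Al < Mg < Kr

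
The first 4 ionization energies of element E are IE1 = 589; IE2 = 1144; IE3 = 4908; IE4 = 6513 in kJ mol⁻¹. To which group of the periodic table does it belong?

Group 2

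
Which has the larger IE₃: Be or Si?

Be

Consider each +2 ion: Be²⁺ is the bare [He] core; Si²⁺ still has 2 valence electrons.
Breaking into a closed-shell core is much more expensive than removing a leftover valence electron — Be has the largest IE_3 here.
Approximate IE_3 values (kJ/mol): Be 14849, Si 3232.
So the third ionization energies run Si < Be.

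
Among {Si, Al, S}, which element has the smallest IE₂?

Si

The second ionization energy removes an electron from the +1 ion. For each element: Si⁺ still has 3 valence electrons; Al⁺ still has 2 valence electrons; S⁺ still has 5 valence electrons.
All are still removing valence electrons, so compare the +1 ions as you would atoms: IE_2 generally rises across a period (higher Z_eff) and falls down a group (larger shell), subject to the usual subshell exceptions.
Valence configurations: Si⁺ [Ne]3s²3p¹, Al⁺ [Ne]3s², S⁺ [Ne]3s²3p³.
Si⁺ loses a lone 3p electron whereas Al⁺ must break into a filled 3s² pair, so IE_2(Al) > IE_2(Si) even though Si has the higher nuclear charge.
The numbers (kJ/mol): Si 1577, Al 1817, S 2252.
So the second ionization energies run Si < Al < S.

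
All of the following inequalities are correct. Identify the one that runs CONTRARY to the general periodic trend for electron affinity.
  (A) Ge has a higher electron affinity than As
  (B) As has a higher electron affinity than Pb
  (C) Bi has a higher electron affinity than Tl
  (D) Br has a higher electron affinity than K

(A)

The general trend: electron affinity increases across a period and decreases down a group.
(A) Ge (period 4, group 14) vs As (period 4, group 15): the stated order contradicts the simple trend.
(B) As (period 4, group 15) vs Pb (period 6, group 14): the stated order agrees with the simple trend.
(C) Bi (period 6, group 15) vs Tl (period 6, group 13): the stated order agrees with the simple trend.
(D) Br (period 4, group 17) vs K (period 4, group 1): the stated order agrees with the simple trend.
The exception is (A): adding an electron to As's half-filled 4p³ is unfavourable, so Ge (4p²) has the more exothermic EA.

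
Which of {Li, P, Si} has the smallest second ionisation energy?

Consider each +1 ion: Li⁺ is the bare [He] core; P⁺ still has 4 valence electrons; Si⁺ still has 3 valence electrons.
Core electrons are held far more tightly than valence electrons, so Li tops the IE_2 order.
Valence configurations: P⁺ [Ne]3s²3p², Si⁺ [Ne]3s²3p¹.
Approximate IE_2 values (kJ/mol): Li 7298, P 1907, Si 1577.
Overall IE_2 order: Si < P < Li.

Si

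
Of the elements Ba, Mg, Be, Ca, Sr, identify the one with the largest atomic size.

Be is in period 2, group 2; Mg is in period 3, group 2; Ca is in period 4, group 2; Sr is in period 5, group 2; Ba is in period 6, group 2.
Moving right in a period, electrons are added to the same shell under a stronger nuclear pull, so atoms get smaller; moving down, a new shell is opened and atoms get larger.
All are in group 2, so atomic radius increases down the group.
The largest atomic size among these belongs to Ba.

Ba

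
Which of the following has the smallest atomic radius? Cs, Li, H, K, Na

H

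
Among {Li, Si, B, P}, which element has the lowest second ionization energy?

Consider each +1 ion: Li⁺ is the bare [He] core; Si⁺ still has 3 valence electrons; B⁺ still has 2 valence electrons; P⁺ still has 4 valence electrons.
Breaking into a closed-shell core is much more expensive than removing a leftover valence electron — Li has the largest IE_2 here.
Valence configurations: Si⁺ [Ne]3s²3p¹, B⁺ [He]2s², P⁺ [Ne]3s²3p².
Approximate IE_2 values (kJ/mol): Li 7298, Si 1577, B 2427, P 1907.
Hence IE_2: Si < P < B < Li.

Si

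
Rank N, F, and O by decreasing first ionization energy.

Removing the outermost electron gets harder across a period and easier down a group.
All lie in period 2; the across-period trend (first ionization energy increases left to right) applies, with the exception below.
Note the exception: N has a higher first ionization energy than O, contrary to the simple trend — pairing an electron in O's 2p⁴ costs repulsion energy, so O ionizes more easily than half-filled N (2p³).
Approximate values (kJ/mol): N 1402, O 1314, F 1681.
So from highest to lowest: F > N > O.

F > N > O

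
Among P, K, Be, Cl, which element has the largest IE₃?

Be

Consider each +2 ion: P²⁺ still has 3 valence electrons; K²⁺ is already 1 electron into the core; Be²⁺ is the bare [He] core; Cl²⁺ still has 5 valence electrons.
Breaking into a closed-shell core is much more expensive than removing a leftover valence electron — K and Be have the largest IE_3 here.
Valence configurations: P²⁺ [Ne]3s²3p¹, Cl²⁺ [Ne]3s²3p³.
The numbers (kJ/mol): P 2914, K 4420, Be 14849, Cl 3822.
So the third ionization energies run P < Cl < K < Be.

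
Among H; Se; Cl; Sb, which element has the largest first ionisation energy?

H

Removing the outermost electron gets harder across a period and easier down a group.
Neither a single period nor a single group — weigh both effects.
Se > Sb: both effects reinforce here, so Se is clearly the higher of the two.
Cl > Se: relative to Se, both the across-period and down-group shifts push Cl's first ionization energy up.
H > Cl: the two effects oppose for this pair; the down-group effect wins (1312 vs 1251 kJ/mol).
Approximate values (kJ/mol): H 1312, Cl 1251, Se 941, Sb 831.
The largest first ionisation energy among these belongs to H.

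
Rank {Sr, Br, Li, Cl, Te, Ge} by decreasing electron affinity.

Cl > Br > Te > Ge > Li > Sr

Li is in period 2, group 1; Cl is in period 3, group 17; Ge is in period 4, group 14; Br is in period 4, group 17; Sr is in period 5, group 2; Te is in period 5, group 16.
EA tends to increase across a period and decrease down a group, though the pattern is less regular than for IE or radius.
Here both period and group differ, so the two effects have to be weighed against each other.
Li > Sr: period and group pull opposite ways; the down-group shift dominates (60 vs 5 kJ/mol).
Ge > Li: period and group pull opposite ways; the across-period shift dominates (119 vs 60 kJ/mol).
Te > Ge: the two effects oppose for this pair; the across-period effect wins (190 vs 119 kJ/mol).
Br > Te: relative to Te, both the across-period and down-group shifts push Br's electron affinity up.
Cl > Br: they share group 17; the group trend gives Cl the larger value.
For reference (kJ/mol): Li 60, Cl 349, Ge 119, Br 325, Sr 5, Te 190.
So from highest to lowest: Cl > Br > Te > Ge > Li > Sr.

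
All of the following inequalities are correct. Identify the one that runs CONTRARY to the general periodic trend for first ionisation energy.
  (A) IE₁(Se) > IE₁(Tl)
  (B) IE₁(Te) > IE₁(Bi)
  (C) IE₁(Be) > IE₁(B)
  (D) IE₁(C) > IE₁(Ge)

The general trend: first ionisation energy increases across a period and decreases down a group.
(A) Se (period 4, group 16) vs Tl (period 6, group 13): the stated order agrees with the simple trend.
(B) Te (period 5, group 16) vs Bi (period 6, group 15): the stated order agrees with the simple trend.
(C) Be (period 2, group 2) vs B (period 2, group 13): the stated order contradicts the simple trend.
(D) C (period 2, group 14) vs Ge (period 4, group 14): the stated order agrees with the simple trend.
The exception is (C): removing B's lone 2p electron is easier than breaking Be's filled 2s².

(C)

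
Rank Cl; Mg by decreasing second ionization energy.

After 1 electron has been removed, what remains? Cl⁺ still has 6 valence electrons; Mg⁺ still has 1 valence electron.
All are still removing valence electrons, so compare the +1 ions as you would atoms: IE_2 generally rises across a period (higher Z_eff) and falls down a group (larger shell), subject to the usual subshell exceptions.
Valence configurations: Cl⁺ [Ne]3s²3p⁴, Mg⁺ [Ne]3s¹.
The numbers (kJ/mol): Cl 2298, Mg 1451.
Putting it together, IE_2: Mg < Cl.

Cl > Mg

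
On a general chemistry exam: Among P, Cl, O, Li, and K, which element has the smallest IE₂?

Consider each +1 ion: P⁺ still has 4 valence electrons; Cl⁺ still has 6 valence electrons; O⁺ still has 5 valence electrons; Li⁺ is the bare [He] core; K⁺ is the bare [Ar] core.
Usually core removal costs more than valence removal, but here the competition is close: a tightly held n=2 valence electron can cost more to remove than an n=3 core electron, so the actual values have to decide it.
Valence configurations: P⁺ [Ne]3s²3p², Cl⁺ [Ne]3s²3p⁴, O⁺ [He]2s²2p³.
The numbers (kJ/mol): P 1907, Cl 2298, O 3388, Li 7298, K 3052.
Hence IE_2: P < Cl < K < O < Li.

P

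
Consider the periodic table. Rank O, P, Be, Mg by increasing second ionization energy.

Mg < Be < P < O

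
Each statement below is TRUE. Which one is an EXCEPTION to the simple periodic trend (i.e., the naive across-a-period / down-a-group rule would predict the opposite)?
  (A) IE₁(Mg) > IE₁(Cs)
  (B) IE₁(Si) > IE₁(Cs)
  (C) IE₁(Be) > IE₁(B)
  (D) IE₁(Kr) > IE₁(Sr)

(C)

The general trend: IE₁ increases across a period and decreases down a group.
(A) Mg (period 3, group 2) vs Cs (period 6, group 1): the stated order agrees with the simple trend.
(B) Si (period 3, group 14) vs Cs (period 6, group 1): the stated order agrees with the simple trend.
(C) Be (period 2, group 2) vs B (period 2, group 13): the stated order contradicts the simple trend.
(D) Kr (period 4, group 18) vs Sr (period 5, group 2): the stated order agrees with the simple trend.
The exception is (C): removing B's lone 2p electron is easier than breaking Be's filled 2s².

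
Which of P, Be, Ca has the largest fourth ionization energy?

Be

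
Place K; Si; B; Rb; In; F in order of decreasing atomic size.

Rb, K, In, Si, B, F

B is in period 2, group 13; F is in period 2, group 17; Si is in period 3, group 14; K is in period 4, group 1; Rb is in period 5, group 1; In is in period 5, group 13.
Radius decreases left→right (rising Z_eff, same n) and increases top→bottom (higher n).
These span different periods and groups, so the two trends combine.
B > F: B lies to the left of F in period 2, so the across-period effect alone puts B larger.
Si > B: the two effects oppose for this pair; the down-group effect wins (116 vs 85 pm).
In > Si: relative to Si, both the across-period and down-group shifts push In's atomic radius up.
K > In: period and group pull opposite ways; the across-period shift dominates (196 vs 142 pm).
Rb > K: they share group 1; the group trend gives Rb the larger value.
Approximate values (pm): B 85, F 64, Si 116, K 196, Rb 210, In 142.
So from largest to smallest: Rb > K > In > Si > B > F.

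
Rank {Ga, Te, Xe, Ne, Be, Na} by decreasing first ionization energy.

Be is in period 2, group 2; Ne is in period 2, group 18; Na is in period 3, group 1; Ga is in period 4, group 13; Te is in period 5, group 16; Xe is in period 5, group 18.
IE₁ increases left→right with effective nuclear charge and decreases top→bottom as the valence shell moves farther out.
Here both period and group differ, so the two effects have to be weighed against each other.
Ga > Na: period and group pull opposite ways; the across-period shift dominates (579 vs 496 kJ/mol).
Te > Ga: period and group pull opposite ways; the across-period shift dominates (869 vs 579 kJ/mol).
Be > Te: the two effects oppose for this pair; the down-group effect wins (900 vs 869 kJ/mol).
Xe > Be: the two effects oppose for this pair; the across-period effect wins (1170 vs 900 kJ/mol).
Ne > Xe: they share group 18; the group trend gives Ne the larger value.
Approximate values (kJ/mol): Be 900, Ne 2081, Na 496, Ga 579, Te 869, Xe 1170.
So from highest to lowest: Ne > Xe > Be > Te > Ga > Na.

Ne, Xe, Be, Te, Ga, Na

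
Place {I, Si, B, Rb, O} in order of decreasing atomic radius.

B is in period 2, group 13; O is in period 2, group 16; Si is in period 3, group 14; Rb is in period 5, group 1; I is in period 5, group 17.
Radius decreases left→right (rising Z_eff, same n) and increases top→bottom (higher n).
Here both period and group differ, so the two effects have to be weighed against each other.
B > O: B lies to the left of O in period 2, so the across-period effect alone puts B larger.
Si > B: period and group pull opposite ways; the down-group shift dominates (116 vs 85 pm).
I > Si: the two effects oppose for this pair; the down-group effect wins (133 vs 116 pm).
Rb > I: both are in period 5; the period trend gives Rb the larger value.
Approximate values (pm): B 85, O 63, Si 116, Rb 210, I 133.
So from largest to smallest: Rb > I > Si > B > O.

Rb, I, Si, B, O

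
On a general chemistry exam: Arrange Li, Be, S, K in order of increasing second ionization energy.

Consider each +1 ion: Li⁺ is the bare [He] core; Be⁺ still has 1 valence electron; S⁺ still has 5 valence electrons; K⁺ is the bare [Ar] core.
Pulling an electron out of a noble-gas core costs far more than removing a remaining valence electron, so K and Li sit at the high end of IE_2.
Valence configurations: Be⁺ [He]2s¹, S⁺ [Ne]3s²3p³.
The numbers (kJ/mol): Li 7298, Be 1757, S 2252, K 3052.
Putting it together, IE_2: Be < S < K < Li.

Be, S, K, Li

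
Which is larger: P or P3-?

P3-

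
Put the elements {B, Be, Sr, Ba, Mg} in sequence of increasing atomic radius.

Be is in period 2, group 2; B is in period 2, group 13; Mg is in period 3, group 2; Sr is in period 5, group 2; Ba is in period 6, group 2.
Radius decreases left→right (rising Z_eff, same n) and increases top→bottom (higher n).
Here both period and group differ, so the two effects have to be weighed against each other.
Be > B: both are in period 2; the period trend gives Be the larger value.
Mg > Be: they share group 2; the group trend gives Mg the larger value.
Sr > Mg: Sr sits below Mg in group 2, so the down-group effect alone puts Sr larger.
Ba > Sr: Ba sits below Sr in group 2, so the down-group effect alone puts Ba larger.
Approximate values (pm): Be 102, B 85, Mg 139, Sr 185, Ba 196.
So from smallest to largest: B < Be < Mg < Sr < Ba.

B < Be < Mg < Sr < Ba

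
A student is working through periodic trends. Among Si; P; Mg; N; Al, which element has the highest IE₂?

N

After 1 electron has been removed, what remains? Si⁺ still has 3 valence electrons; P⁺ still has 4 valence electrons; Mg⁺ still has 1 valence electron; N⁺ still has 4 valence electrons; Al⁺ still has 2 valence electrons.
All are still removing valence electrons, so compare the +1 ions as you would atoms: IE_2 generally rises across a period (higher Z_eff) and falls down a group (larger shell), subject to the usual subshell exceptions.
Valence configurations: Si⁺ [Ne]3s²3p¹, P⁺ [Ne]3s²3p², Mg⁺ [Ne]3s¹, N⁺ [He]2s²2p², Al⁺ [Ne]3s².
Si⁺ loses a lone 3p electron whereas Al⁺ must break into a filled 3s² pair, so IE_2(Al) > IE_2(Si) even though Si has the higher nuclear charge.
The numbers (kJ/mol): Si 1577, P 1907, Mg 1451, N 2856, Al 1817.
Hence IE_2: Mg < Si < Al < P < N.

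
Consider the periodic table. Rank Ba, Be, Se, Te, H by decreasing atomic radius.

Ba > Te > Se > Be > H

Across a period the added protons contract the valence shell; down a group each new principal shell makes the atom larger.
Here both period and group differ, so the two effects have to be weighed against each other.
Be > H: period and group pull opposite ways; the down-group shift dominates (102 vs 32 pm).
Se > Be: the two effects oppose for this pair; the down-group effect wins (116 vs 102 pm).
Te > Se: they share group 16; the group trend gives Te the larger value.
Ba > Te: relative to Te, both the across-period and down-group shifts push Ba's atomic radius up.
Tabulated atomic radius (pm): H 32, Be 102, Se 116, Te 136, Ba 196.
So from largest to smallest: Ba > Te > Se > Be > H.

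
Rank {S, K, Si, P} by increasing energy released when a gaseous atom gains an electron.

Si is in period 3, group 14; P is in period 3, group 15; S is in period 3, group 16; K is in period 4, group 1.
Adding an electron releases more energy for atoms nearer the top right (short of the noble gases).
Neither a single period nor a single group — weigh both effects.
P > K: relative to K, both the across-period and down-group shifts push P's electron affinity up.
Si > P: this pair runs against the simple trend — see the exception note.
S > Si: both are in period 3; the period trend gives S the larger value.
Note the exception: Si has a higher electron affinity than P, contrary to the simple trend — adding an electron to P's half-filled 3p³ is unfavourable, so Si (3p²) has the more exothermic EA.
For reference (kJ/mol): Si 134, P 72, S 200, K 48.
So from lowest to highest: K < P < Si < S.

K < P < Si < S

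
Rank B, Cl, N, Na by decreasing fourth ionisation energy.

B, Na, N, Cl

Consider each +3 ion: B³⁺ is the bare [He] core; Cl³⁺ still has 4 valence electrons; N³⁺ still has 2 valence electrons; Na³⁺ is already 2 electrons into the core.
Pulling an electron out of a noble-gas core costs far more than removing a remaining valence electron, so Na and B sit at the high end of IE_4.
Valence configurations: Cl³⁺ [Ne]3s²3p², N³⁺ [He]2s².
The numbers (kJ/mol): B 25026, Cl 5159, N 7475, Na 9543.
Hence IE_4: Cl < N < Na < B.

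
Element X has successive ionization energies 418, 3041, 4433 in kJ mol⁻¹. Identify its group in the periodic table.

Group 1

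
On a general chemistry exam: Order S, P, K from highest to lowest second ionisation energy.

K, S, P

The second ionization energy removes an electron from the +1 ion. For each element: S⁺ still has 5 valence electrons; P⁺ still has 4 valence electrons; K⁺ is the bare [Ar] core.
Core electrons are held far more tightly than valence electrons, so K tops the IE_2 order.
Valence configurations: S⁺ [Ne]3s²3p³, P⁺ [Ne]3s²3p².
Approximate IE_2 values (kJ/mol): S 2252, P 1907, K 3052.
Overall IE_2 order: P < S < K.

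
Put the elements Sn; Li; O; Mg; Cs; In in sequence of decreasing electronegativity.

O > Sn > In > Mg > Li > Cs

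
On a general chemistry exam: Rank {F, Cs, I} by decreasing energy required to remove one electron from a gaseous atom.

Removing the outermost electron gets harder across a period and easier down a group.
Neither a single period nor a single group — weigh both effects.
I > Cs: relative to Cs, both the across-period and down-group shifts push I's first ionization energy up.
F > I: they share group 17; the group trend gives F the larger value.
For reference (kJ/mol): F 1681, I 1008, Cs 376.
So from highest to lowest: F > I > Cs.

F > I > Cs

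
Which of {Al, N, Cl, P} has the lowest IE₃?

After 2 electrons have been removed, what remains? Al²⁺ still has 1 valence electron; N²⁺ still has 3 valence electrons; Cl²⁺ still has 5 valence electrons; P²⁺ still has 3 valence electrons.
All are still removing valence electrons, so compare the +2 ions as you would atoms: IE_3 generally rises across a period (higher Z_eff) and falls down a group (larger shell), subject to the usual subshell exceptions.
Valence configurations: Al²⁺ [Ne]3s¹, N²⁺ [He]2s²2p¹, Cl²⁺ [Ne]3s²3p³, P²⁺ [Ne]3s²3p¹.
Tabulated IE_3 (kJ/mol): Al 2745, N 4578, Cl 3822, P 2914.
Hence IE_3: Al < P < Cl < N.

Al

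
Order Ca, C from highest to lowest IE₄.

Ca > C

Consider each +3 ion: Ca³⁺ is already 1 electron into the core; C³⁺ still has 1 valence electron.
Core electrons are held far more tightly than valence electrons, so Ca tops the IE_4 order.
The numbers (kJ/mol): Ca 6491, C 6223.
Hence IE_4: C < Ca.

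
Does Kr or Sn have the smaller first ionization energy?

Kr is in period 4, group 18; Sn is in period 5, group 14.
First ionization energy rises across a period (greater Z_eff holds electrons more tightly) and falls down a group (valence electrons are farther from the nucleus).
Neither a single period nor a single group — weigh both effects.
Kr > Sn: both effects reinforce here, so Kr is clearly the higher of the two.
For reference (kJ/mol): Kr 1351, Sn 709.
So Sn has the smaller first ionization energy (Sn < Kr).

Sn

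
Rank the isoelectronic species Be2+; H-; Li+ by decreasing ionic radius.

All of these have 2 electrons, so size is governed by nuclear charge alone: the more protons, the stronger the pull on the same electron cloud, and the smaller the ion.
Nuclear charges: Be2+ (Z=4), Li+ (Z=3), H- (Z=1).
Largest to smallest: H- > Li+ > Be2+.

H-, Li+, Be2+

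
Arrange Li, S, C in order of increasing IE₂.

IE_2 is the cost of taking one more electron from the +1 cation: Li⁺ is the bare [He] core; S⁺ still has 5 valence electrons; C⁺ still has 3 valence electrons.
Breaking into a closed-shell core is much more expensive than removing a leftover valence electron — Li has the largest IE_2 here.
Valence configurations: S⁺ [Ne]3s²3p³, C⁺ [He]2s²2p¹.
Approximate IE_2 values (kJ/mol): Li 7298, S 2252, C 2353.
Hence IE_2: S < C < Li.

S < C < Li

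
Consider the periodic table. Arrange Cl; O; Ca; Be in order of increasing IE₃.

Cl < Ca < O < Be

The third ionization energy removes an electron from the +2 ion. For each element: Cl²⁺ still has 5 valence electrons; O²⁺ still has 4 valence electrons; Ca²⁺ is the bare [Ar] core; Be²⁺ is the bare [He] core.
Usually core removal costs more than valence removal, but here the competition is close: a tightly held n=2 valence electron can cost more to remove than an n=3 core electron, so the actual values have to decide it.
Valence configurations: Cl²⁺ [Ne]3s²3p³, O²⁺ [He]2s²2p².
The numbers (kJ/mol): Cl 3822, O 5300, Ca 4912, Be 14849.
Putting it together, IE_3: Cl < Ca < O < Be.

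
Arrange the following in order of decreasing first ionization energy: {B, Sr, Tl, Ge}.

B > Ge > Tl > Sr

IE₁ increases left→right with effective nuclear charge and decreases top→bottom as the valence shell moves farther out.
Neither a single period nor a single group — weigh both effects.
Tl > Sr: period and group pull opposite ways; the across-period shift dominates (589 vs 550 kJ/mol).
Ge > Tl: relative to Tl, both the across-period and down-group shifts push Ge's first ionization energy up.
B > Ge: period and group pull opposite ways; the down-group shift dominates (801 vs 762 kJ/mol).
Approximate values (kJ/mol): B 801, Ge 762, Sr 550, Tl 589.
So from highest to lowest: B > Ge > Tl > Sr.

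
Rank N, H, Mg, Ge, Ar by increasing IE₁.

H is in period 1, group 1; N is in period 2, group 15; Mg is in period 3, group 2; Ar is in period 3, group 18; Ge is in period 4, group 14.
IE₁ increases left→right with effective nuclear charge and decreases top→bottom as the valence shell moves farther out.
These span different periods and groups, so the two trends combine.
Ge > Mg: period and group pull opposite ways; the across-period shift dominates (762 vs 738 kJ/mol).
H > Ge: the two effects oppose for this pair; the down-group effect wins (1312 vs 762 kJ/mol).
N > H: period and group pull opposite ways; the across-period shift dominates (1402 vs 1312 kJ/mol).
Ar > N: the two effects oppose for this pair; the across-period effect wins (1521 vs 1402 kJ/mol).
Approximate values (kJ/mol): H 1312, N 1402, Mg 738, Ar 1521, Ge 762.
So from lowest to highest: Mg < Ge < H < N < Ar.

Mg < Ge < H < N < Ar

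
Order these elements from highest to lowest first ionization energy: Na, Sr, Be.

Be is in period 2, group 2; Na is in period 3, group 1; Sr is in period 5, group 2.
Removing the outermost electron gets harder across a period and easier down a group.
Neither a single period nor a single group — weigh both effects.
Sr > Na: period and group pull opposite ways; the across-period shift dominates (550 vs 496 kJ/mol).
Be > Sr: they share group 2; the group trend gives Be the larger value.
For reference (kJ/mol): Be 900, Na 496, Sr 550.
So from highest to lowest: Be > Sr > Na.

Be, Sr, Na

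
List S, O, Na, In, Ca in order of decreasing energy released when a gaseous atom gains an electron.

Adding an electron releases more energy for atoms nearer the top right (short of the noble gases).
These span different periods and groups, so the two trends combine.
In > Ca: period and group pull opposite ways; the across-period shift dominates (29 vs 2 kJ/mol).
Na > In: the two effects oppose for this pair; the down-group effect wins (53 vs 29 kJ/mol).
O > Na: both effects reinforce here, so O is clearly the higher of the two.
S > O: this pair runs against the simple trend — see the exception note.
Note the exception: S has a higher electron affinity than O, contrary to the simple trend — the compact 2p subshell of O repels the added electron more than S's larger 3p does.
Approximate values (kJ/mol): O 141, Na 53, S 200, Ca 2, In 29.
So from highest to lowest: S > O > Na > In > Ca.

S > O > Na > In > Ca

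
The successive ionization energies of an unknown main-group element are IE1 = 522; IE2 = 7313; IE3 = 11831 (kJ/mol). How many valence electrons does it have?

1

Look for the largest jump between consecutive ionization energies: IE2/IE1 ≈ 14.0, far larger than any earlier ratio.
That jump marks the point where a core electron is being removed. So the atom has 1 valence electron.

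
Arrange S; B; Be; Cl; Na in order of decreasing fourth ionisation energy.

After 3 electrons have been removed, what remains? S³⁺ still has 3 valence electrons; B³⁺ is the bare [He] core; Be³⁺ is already 1 electron into the core; Cl³⁺ still has 4 valence electrons; Na³⁺ is already 2 electrons into the core.
Pulling an electron out of a noble-gas core costs far more than removing a remaining valence electron, so Na, Be and B sit at the high end of IE_4.
Valence configurations: S³⁺ [Ne]3s²3p¹, Cl³⁺ [Ne]3s²3p².
Tabulated IE_4 (kJ/mol): S 4556, B 25026, Be 21007, Cl 5159, Na 9543.
So the fourth ionization energies run S < Cl < Na < Be < B.

B, Be, Na, Cl, S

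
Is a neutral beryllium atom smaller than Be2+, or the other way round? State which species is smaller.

Forming Be2+ removes 2 electrons from Be. Fewer electrons for the same nuclear charge means less shielding and a higher Z_eff on the remaining electrons, and for main-group metals the entire outer shell is lost.
A cation is smaller than its parent atom: Be2+ < Be.

Be2+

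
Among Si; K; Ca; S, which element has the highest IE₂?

K

After 1 electron has been removed, what remains? Si⁺ still has 3 valence electrons; K⁺ is the bare [Ar] core; Ca⁺ still has 1 valence electron; S⁺ still has 5 valence electrons.
Pulling an electron out of a noble-gas core costs far more than removing a remaining valence electron, so K sits at the high end of IE_2.
Valence configurations: Si⁺ [Ne]3s²3p¹, Ca⁺ [Ar]4s¹, S⁺ [Ne]3s²3p³.
Approximate IE_2 values (kJ/mol): Si 1577, K 3052, Ca 1145, S 2252.
Putting it together, IE_2: Ca < Si < S < K.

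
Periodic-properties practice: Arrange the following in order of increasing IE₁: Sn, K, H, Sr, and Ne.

IE₁ increases left→right with effective nuclear charge and decreases top→bottom as the valence shell moves farther out.
Neither a single period nor a single group — weigh both effects.
Sr > K: period and group pull opposite ways; the across-period shift dominates (550 vs 419 kJ/mol).
Sn > Sr: Sn lies to the right of Sr in period 5, so the across-period effect alone puts Sn higher.
H > Sn: the two effects oppose for this pair; the down-group effect wins (1312 vs 709 kJ/mol).
Ne > H: period and group pull opposite ways; the across-period shift dominates (2081 vs 1312 kJ/mol).
For reference (kJ/mol): H 1312, Ne 2081, K 419, Sr 550, Sn 709.
So from lowest to highest: K < Sr < Sn < H < Ne.

K, Sr, Sn, H, Ne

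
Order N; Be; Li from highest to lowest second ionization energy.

After 1 electron has been removed, what remains? N⁺ still has 4 valence electrons; Be⁺ still has 1 valence electron; Li⁺ is the bare [He] core.
Core electrons are held far more tightly than valence electrons, so Li tops the IE_2 order.
Valence configurations: N⁺ [He]2s²2p², Be⁺ [He]2s¹.
Tabulated IE_2 (kJ/mol): N 2856, Be 1757, Li 7298.
Putting it together, IE_2: Be < N < Li.

Li > N > Be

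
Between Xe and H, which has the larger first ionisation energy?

H

H is in period 1, group 1; Xe is in period 5, group 18.
First ionization energy rises across a period (greater Z_eff holds electrons more tightly) and falls down a group (valence electrons are farther from the nucleus).
Here both period and group differ, so the two effects have to be weighed against each other.
H > Xe: period and group pull opposite ways; the down-group shift dominates (1312 vs 1170 kJ/mol).
Approximate values (kJ/mol): H 1312, Xe 1170.
So H has the larger first ionisation energy (H > Xe).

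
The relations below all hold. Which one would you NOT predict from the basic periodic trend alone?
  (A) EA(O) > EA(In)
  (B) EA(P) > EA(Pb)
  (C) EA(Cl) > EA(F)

The general trend: electron affinity increases across a period and decreases down a group.
(A) O (period 2, group 16) vs In (period 5, group 13): the stated order agrees with the simple trend.
(B) P (period 3, group 15) vs Pb (period 6, group 14): the stated order agrees with the simple trend.
(C) Cl (period 3, group 17) vs F (period 2, group 17): the stated order contradicts the simple trend.
The exception is (C): F's small 2p subshell makes the incoming electron feel strong e⁻–e⁻ repulsion, so Cl actually releases more energy on gaining an electron.

(C)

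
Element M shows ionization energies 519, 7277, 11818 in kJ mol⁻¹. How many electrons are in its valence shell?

1

Look for the largest jump between consecutive ionization energies: IE2/IE1 ≈ 14.0, far larger than any earlier ratio.
That jump marks the point where a core electron is being removed. So the atom has 1 valence electron.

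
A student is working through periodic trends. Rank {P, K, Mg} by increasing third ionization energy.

P, K, Mg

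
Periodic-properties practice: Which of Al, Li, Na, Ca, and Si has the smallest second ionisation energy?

Ca

After 1 electron has been removed, what remains? Al⁺ still has 2 valence electrons; Li⁺ is the bare [He] core; Na⁺ is the bare [Ne] core; Ca⁺ still has 1 valence electron; Si⁺ still has 3 valence electrons.
Core electrons are held far more tightly than valence electrons, so Na and Li top the IE_2 order.
Valence configurations: Al⁺ [Ne]3s², Ca⁺ [Ar]4s¹, Si⁺ [Ne]3s²3p¹.
Si⁺ loses a lone 3p electron whereas Al⁺ must break into a filled 3s² pair, so IE_2(Al) > IE_2(Si) even though Si has the higher nuclear charge.
Tabulated IE_2 (kJ/mol): Al 1817, Li 7298, Na 4562, Ca 1145, Si 1577.
Putting it together, IE_2: Ca < Si < Al < Na < Li.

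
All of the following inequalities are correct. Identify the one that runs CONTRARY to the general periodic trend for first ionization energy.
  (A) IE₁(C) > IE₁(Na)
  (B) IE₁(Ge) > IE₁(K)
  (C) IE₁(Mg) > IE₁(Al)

The general trend: first ionization energy increases across a period and decreases down a group.
(A) C (period 2, group 14) vs Na (period 3, group 1): the stated order agrees with the simple trend.
(B) Ge (period 4, group 14) vs K (period 4, group 1): the stated order agrees with the simple trend.
(C) Mg (period 3, group 2) vs Al (period 3, group 13): the stated order contradicts the simple trend.
The exception is (C): Al's single 3p electron is easier to remove than one from Mg's filled 3s².

(C)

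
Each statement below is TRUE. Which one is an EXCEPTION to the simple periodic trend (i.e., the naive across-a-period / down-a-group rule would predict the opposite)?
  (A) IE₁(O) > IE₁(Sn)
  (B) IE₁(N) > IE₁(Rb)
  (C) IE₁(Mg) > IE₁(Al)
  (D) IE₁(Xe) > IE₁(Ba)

The general trend: IE₁ increases across a period and decreases down a group.
(A) O (period 2, group 16) vs Sn (period 5, group 14): the stated order agrees with the simple trend.
(B) N (period 2, group 15) vs Rb (period 5, group 1): the stated order agrees with the simple trend.
(C) Mg (period 3, group 2) vs Al (period 3, group 13): the stated order contradicts the simple trend.
(D) Xe (period 5, group 18) vs Ba (period 6, group 2): the stated order agrees with the simple trend.
The exception is (C): Al's single 3p electron is easier to remove than one from Mg's filled 3s².

(C)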